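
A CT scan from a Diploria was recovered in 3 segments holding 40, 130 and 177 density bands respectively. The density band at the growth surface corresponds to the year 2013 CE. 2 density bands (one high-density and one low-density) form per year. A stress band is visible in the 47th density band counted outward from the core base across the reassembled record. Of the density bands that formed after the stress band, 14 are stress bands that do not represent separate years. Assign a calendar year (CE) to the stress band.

1870 CE

Total density bands = 40 + 130 + 177 = 347.
Between density band 47 and the growth surface there are 347 − 47 = 300 density bands.
Removing the 14 false density bands leaves 300 − 14 = 286 true density bands beyond the stress band.
With 2 density bands per year, 286 / 2 = 143 years.
Counting back 143 years from 2013 CE places the stress band in 2013 − 143 = 1870 CE.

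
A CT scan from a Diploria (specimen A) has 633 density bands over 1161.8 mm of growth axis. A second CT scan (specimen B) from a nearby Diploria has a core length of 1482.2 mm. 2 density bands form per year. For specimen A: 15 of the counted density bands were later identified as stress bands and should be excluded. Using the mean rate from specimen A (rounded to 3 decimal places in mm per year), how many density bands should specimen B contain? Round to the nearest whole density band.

788 density bands

Specimen A: adjusted count: 633 − 15 = 618 density bands.
Specimen A: with 2 density bands per year, 618 / 2 = 309 years.
A: Extension rate ≈ 1161.8 / 309 = 3.760 mm per year.
B spans 1482.2 / 3.760 = 394.20 years; at 2 density bands per year that is 394.20 × 2 ≈ 788 density bands.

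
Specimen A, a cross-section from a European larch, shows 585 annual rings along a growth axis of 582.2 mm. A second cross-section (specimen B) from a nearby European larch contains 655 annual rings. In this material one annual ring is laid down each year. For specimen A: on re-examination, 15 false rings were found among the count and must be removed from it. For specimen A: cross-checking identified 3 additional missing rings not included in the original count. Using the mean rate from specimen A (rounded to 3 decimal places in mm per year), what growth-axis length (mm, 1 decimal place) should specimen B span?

665.5 mm

Specimen A: adjusted count: 585 − 15 + 3 = 573 annual rings.
A: Mean rate = 582.2 mm / 573 years ≈ 1.016 mm/year.
Length of B = 1.016 × 655 = 665.5 mm.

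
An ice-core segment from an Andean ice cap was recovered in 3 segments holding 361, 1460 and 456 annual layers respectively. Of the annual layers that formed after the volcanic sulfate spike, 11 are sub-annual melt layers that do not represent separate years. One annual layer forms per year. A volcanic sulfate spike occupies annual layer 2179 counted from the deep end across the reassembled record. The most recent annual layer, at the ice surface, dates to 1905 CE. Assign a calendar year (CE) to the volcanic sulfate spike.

Total annual layers = 361 + 1460 + 456 = 2277.
2277 − 2179 = 98 annual layers lie beyond the volcanic sulfate spike toward the ice surface.
Excluding 11 false annual layers: 98 − 11 = 87.
1905 − 87 = 1818 CE.

1818 CE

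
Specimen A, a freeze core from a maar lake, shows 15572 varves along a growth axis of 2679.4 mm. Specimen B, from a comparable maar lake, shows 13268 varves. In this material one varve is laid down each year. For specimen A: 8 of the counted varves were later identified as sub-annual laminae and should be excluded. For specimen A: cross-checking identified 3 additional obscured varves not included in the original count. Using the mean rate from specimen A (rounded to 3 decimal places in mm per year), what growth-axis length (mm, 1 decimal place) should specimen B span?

Specimen A: adjusted count: 15572 − 8 + 3 = 15567 varves.
A: Mean rate = 2679.4 mm / 15567 years ≈ 0.172 mm/year.
B's length ≈ 0.172 × 13268 = 2282.1 mm.

2282.1 mm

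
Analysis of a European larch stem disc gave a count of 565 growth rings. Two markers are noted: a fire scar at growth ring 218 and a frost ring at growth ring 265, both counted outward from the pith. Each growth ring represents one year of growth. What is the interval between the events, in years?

47 years

Separation: 265 − 218 = 47 growth rings.
One growth ring per year makes the interval 47 years.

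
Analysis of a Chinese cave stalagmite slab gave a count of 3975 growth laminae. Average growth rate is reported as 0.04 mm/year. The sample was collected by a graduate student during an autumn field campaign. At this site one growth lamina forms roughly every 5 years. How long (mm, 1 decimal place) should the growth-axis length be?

3975 growth laminae at 5 years each span 3975 × 5 = 19875 years.
19875 years at 0.04 mm/year gives 0.04 × 19875 = 795.0 mm.

795.0 mm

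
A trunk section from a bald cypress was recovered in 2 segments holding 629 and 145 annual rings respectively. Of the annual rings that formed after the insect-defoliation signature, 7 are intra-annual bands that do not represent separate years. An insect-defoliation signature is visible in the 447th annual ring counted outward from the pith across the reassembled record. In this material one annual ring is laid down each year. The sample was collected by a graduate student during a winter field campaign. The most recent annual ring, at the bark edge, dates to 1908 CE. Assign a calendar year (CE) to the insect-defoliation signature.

Total annual rings = 629 + 145 = 774.
774 − 447 = 327 annual rings lie beyond the insect-defoliation signature toward the bark edge.
327 − 7 false = 320 true annual rings after the insect-defoliation signature.
Counting back 320 years from 1908 CE places the insect-defoliation signature in 1908 − 320 = 1588 CE.

1588 CE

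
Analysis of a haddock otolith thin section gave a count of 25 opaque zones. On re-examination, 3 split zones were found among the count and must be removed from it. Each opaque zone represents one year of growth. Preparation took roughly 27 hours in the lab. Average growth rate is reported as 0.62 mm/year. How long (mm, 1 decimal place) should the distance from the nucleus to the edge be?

After corrections the count is 25 − 3 = 22 opaque zones.
Length ≈ 0.62 × 22 = 13.6 mm.

13.6 mm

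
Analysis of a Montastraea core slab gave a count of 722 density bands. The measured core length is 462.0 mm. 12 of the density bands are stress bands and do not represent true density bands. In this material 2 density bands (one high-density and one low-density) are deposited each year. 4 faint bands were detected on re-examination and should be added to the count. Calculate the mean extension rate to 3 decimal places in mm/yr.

After corrections the count is 722 − 12 + 4 = 714 density bands.
714 density bands at 2 per year is 714 / 2 = 357 years.
Mean rate = 462.0 mm / 357 years ≈ 1.294 mm/yr.

1.294 mm/yr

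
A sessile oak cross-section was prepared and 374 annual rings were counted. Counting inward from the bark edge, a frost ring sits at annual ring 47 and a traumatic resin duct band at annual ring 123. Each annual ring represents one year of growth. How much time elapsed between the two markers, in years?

Separation: 123 − 47 = 76 annual rings.
One annual ring per year makes the interval 76 years.

76 yr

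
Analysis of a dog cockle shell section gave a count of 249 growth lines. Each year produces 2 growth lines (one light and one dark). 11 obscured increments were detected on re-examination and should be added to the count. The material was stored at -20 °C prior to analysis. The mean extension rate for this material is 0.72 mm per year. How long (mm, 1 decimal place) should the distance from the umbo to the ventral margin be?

Correcting the raw count gives 249 + 11 = 260 true growth lines.
260 growth lines at 2 per year is 260 / 2 = 130 years.
Length ≈ 0.72 × 130 = 93.6 mm.

93.6 mm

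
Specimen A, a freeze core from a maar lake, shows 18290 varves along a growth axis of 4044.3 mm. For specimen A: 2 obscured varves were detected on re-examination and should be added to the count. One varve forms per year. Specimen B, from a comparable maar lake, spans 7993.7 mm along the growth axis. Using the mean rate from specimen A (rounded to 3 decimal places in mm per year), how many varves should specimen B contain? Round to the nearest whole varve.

36171 varves

Specimen A: adjusted count: 18290 + 2 = 18292 varves.
A: 4044.3 mm over 18292 years gives 4044.3 / 18292 ≈ 0.221 mm per year.
B spans 7993.7 / 0.221 = 36170.59 years ≈ 36171 varves.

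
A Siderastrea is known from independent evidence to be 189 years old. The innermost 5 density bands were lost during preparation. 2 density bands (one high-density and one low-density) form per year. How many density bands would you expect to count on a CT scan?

373 density bands

189 years at 2 density bands per year gives 189 × 2 = 378 density bands.
378 − 5 missed = 373 density bands expected in the prepared section.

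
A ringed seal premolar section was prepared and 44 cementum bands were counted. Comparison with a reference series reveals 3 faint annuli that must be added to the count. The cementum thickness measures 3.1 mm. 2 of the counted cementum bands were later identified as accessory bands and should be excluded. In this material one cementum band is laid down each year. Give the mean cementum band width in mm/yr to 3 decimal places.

Adjusted count: 44 − 2 + 3 = 45 cementum bands.
3.1 mm over 45 years gives 3.1 / 45 ≈ 0.069 mm/yr.

0.069 mm/yr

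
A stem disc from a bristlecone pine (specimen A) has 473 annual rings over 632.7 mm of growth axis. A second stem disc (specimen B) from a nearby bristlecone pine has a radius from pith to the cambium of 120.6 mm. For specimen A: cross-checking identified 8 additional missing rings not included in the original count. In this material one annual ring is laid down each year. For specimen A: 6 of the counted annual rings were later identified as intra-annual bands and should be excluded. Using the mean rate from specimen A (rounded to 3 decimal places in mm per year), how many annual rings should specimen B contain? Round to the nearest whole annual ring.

Specimen A: adjusted count: 473 − 6 + 8 = 475 annual rings.
A: 632.7 mm over 475 years gives 632.7 / 475 ≈ 1.332 mm/yr.
B spans 120.6 / 1.332 = 90.54 years ≈ 91 annual rings.

91 annual rings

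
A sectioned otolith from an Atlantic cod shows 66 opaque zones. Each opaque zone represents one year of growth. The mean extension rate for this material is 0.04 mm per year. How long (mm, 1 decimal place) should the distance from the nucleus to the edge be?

The record spans 66 years at 0.04 mm per year.
Predicted length = 0.04 mm/year × 66 years = 2.6 mm.

2.6 mm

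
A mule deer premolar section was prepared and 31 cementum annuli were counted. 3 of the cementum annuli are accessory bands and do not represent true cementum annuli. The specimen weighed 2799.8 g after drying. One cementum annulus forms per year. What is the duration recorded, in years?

Correcting the raw count gives 31 − 3 = 28 true cementum annuli.
One cementum annulus per year makes the duration 28 years.

28 years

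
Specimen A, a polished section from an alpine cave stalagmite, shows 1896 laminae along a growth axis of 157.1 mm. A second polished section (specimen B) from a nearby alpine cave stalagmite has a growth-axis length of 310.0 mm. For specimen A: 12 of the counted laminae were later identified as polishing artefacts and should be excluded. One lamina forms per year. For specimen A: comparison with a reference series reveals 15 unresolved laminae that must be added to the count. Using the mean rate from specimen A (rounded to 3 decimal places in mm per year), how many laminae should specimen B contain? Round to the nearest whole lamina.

Specimen A: true lamina count = 1896 − 12 + 15 = 1899.
A: Mean rate = 157.1 mm / 1899 years ≈ 0.083 mm/year.
For B, 310.0 / 0.083 = 3734.94 years ≈ 3735 laminae.

3735 laminae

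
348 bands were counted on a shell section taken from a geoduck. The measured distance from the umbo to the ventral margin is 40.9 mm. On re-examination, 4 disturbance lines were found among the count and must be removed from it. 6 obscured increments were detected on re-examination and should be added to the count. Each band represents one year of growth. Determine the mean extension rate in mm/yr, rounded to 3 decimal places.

Correcting the raw count gives 348 − 4 + 6 = 350 true bands.
Mean rate = 40.9 mm / 350 years ≈ 0.117 mm/yr.

0.117 mm/yr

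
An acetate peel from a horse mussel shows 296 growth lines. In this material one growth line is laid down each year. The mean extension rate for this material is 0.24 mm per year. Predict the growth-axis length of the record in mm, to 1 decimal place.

71.0 mm

296 years of growth are recorded.
296 years at 0.24 mm/year gives 0.24 × 296 = 71.0 mm.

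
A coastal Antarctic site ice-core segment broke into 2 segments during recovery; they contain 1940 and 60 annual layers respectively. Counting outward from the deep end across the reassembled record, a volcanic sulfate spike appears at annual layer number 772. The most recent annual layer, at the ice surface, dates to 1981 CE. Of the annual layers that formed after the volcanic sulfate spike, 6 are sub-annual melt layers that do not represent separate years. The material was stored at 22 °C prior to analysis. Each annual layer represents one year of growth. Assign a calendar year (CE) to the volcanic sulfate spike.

Total annual layers = 1940 + 60 = 2000.
Between annual layer 772 and the ice surface there are 2000 − 772 = 1228 annual layers.
1228 − 6 false = 1222 true annual layers after the volcanic sulfate spike.
Counting back 1222 years from 1981 CE places the volcanic sulfate spike in 1981 − 1222 = 759 CE.

759 CE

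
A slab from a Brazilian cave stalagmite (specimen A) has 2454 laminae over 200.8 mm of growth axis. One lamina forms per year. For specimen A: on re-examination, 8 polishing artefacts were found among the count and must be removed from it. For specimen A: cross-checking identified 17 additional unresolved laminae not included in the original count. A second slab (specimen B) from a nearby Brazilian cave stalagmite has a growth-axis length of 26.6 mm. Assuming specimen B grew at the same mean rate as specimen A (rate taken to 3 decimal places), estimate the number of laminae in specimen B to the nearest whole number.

Specimen A: correcting the raw count gives 2454 − 8 + 17 = 2463 true laminae.
A: Mean rate = 200.8 mm / 2463 years ≈ 0.082 mm per year.
For B, 26.6 / 0.082 = 324.39 years ≈ 324 laminae.

324 laminae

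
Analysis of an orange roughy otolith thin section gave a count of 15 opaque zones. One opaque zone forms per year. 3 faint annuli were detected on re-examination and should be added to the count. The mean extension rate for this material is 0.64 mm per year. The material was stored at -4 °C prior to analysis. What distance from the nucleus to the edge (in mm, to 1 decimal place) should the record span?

11.5 mm

Correcting the raw count gives 15 + 3 = 18 true opaque zones.
Length ≈ 0.64 × 18 = 11.5 mm.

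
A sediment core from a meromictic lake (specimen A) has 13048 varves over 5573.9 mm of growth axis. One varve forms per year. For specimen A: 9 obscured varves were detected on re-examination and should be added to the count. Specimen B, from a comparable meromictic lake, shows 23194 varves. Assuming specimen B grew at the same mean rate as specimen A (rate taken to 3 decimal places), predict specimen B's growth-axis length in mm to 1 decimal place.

9903.8 mm

Specimen A: adjusted count: 13048 + 9 = 13057 varves.
A: 5573.9 mm over 13057 years gives 5573.9 / 13057 ≈ 0.427 mm/yr.
B's length ≈ 0.427 × 23194 = 9903.8 mm.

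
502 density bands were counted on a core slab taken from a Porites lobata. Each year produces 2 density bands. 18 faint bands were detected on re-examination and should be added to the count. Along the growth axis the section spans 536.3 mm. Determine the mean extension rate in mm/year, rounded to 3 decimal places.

True density band count = 502 + 18 = 520.
Dividing by 2 density bands per year: 520 / 2 = 260 years.
Extension rate ≈ 536.3 / 260 = 2.063 mm/year.

2.063 mm/year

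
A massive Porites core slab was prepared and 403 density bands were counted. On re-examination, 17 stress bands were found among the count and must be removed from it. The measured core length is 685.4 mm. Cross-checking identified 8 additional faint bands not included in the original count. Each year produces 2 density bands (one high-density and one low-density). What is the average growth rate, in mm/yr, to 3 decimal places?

Correcting the raw count gives 403 − 17 + 8 = 394 true density bands.
With 2 density bands per year, 394 / 2 = 197 years.
Extension rate ≈ 685.4 / 197 = 3.479 mm/yr.

3.479 mm/yr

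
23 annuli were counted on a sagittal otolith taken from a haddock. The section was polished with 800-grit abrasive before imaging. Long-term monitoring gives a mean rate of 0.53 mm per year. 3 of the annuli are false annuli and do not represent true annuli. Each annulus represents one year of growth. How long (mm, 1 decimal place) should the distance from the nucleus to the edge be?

Correcting the raw count gives 23 − 3 = 20 true annuli.
Predicted length = 0.53 mm/year × 20 years = 10.6 mm.

10.6 mm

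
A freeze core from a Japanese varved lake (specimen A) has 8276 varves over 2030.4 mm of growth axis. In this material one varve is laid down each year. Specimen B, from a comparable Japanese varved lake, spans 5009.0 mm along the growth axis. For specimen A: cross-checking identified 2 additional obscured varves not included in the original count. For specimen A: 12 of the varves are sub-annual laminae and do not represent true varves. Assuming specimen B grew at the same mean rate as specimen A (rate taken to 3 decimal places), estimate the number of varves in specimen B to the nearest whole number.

Specimen A: after corrections the count is 8276 − 12 + 2 = 8266 varves.
A: Extension rate ≈ 2030.4 / 8266 = 0.246 mm per year.
B spans 5009.0 / 0.246 = 20361.79 years ≈ 20362 varves.

20362 varves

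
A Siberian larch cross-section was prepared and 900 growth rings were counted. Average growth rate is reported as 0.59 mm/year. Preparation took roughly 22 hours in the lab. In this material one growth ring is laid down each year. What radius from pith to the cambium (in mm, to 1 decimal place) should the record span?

The record spans 900 years at 0.59 mm per year.
Length ≈ 0.59 × 900 = 531.0 mm.

531.0 mm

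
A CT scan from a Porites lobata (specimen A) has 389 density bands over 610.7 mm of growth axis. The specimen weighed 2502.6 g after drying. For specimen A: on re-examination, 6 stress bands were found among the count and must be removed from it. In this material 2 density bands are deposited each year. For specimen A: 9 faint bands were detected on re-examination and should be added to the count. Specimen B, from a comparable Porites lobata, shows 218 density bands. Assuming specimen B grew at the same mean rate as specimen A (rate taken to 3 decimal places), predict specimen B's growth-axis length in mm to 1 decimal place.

339.6 mm

Specimen A: adjusted count: 389 − 6 + 9 = 392 density bands.
Specimen A: dividing by 2 density bands per year: 392 / 2 = 196 years.
A: Extension rate ≈ 610.7 / 196 = 3.116 mm/yr.
Specimen B: 218 density bands at 2 per year is 218 / 2 = 109 years. For B, 3.116 mm/year × 109 years = 339.6 mm.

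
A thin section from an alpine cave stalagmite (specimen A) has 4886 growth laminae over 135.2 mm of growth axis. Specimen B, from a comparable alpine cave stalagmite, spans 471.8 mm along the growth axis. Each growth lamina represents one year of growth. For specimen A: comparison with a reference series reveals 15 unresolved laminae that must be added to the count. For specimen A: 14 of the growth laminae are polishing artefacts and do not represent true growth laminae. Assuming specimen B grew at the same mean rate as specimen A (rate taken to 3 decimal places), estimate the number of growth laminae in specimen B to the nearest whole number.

Specimen A: after corrections the count is 4886 − 14 + 15 = 4887 growth laminae.
A: Extension rate ≈ 135.2 / 4887 = 0.028 mm/yr.
For B, 471.8 / 0.028 = 16850.00 years ≈ 16850 growth laminae.

16850 growth laminae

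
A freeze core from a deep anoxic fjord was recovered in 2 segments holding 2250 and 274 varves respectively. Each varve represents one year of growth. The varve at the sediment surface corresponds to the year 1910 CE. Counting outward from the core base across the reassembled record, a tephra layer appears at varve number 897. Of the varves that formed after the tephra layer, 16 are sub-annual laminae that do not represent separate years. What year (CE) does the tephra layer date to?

299 CE

Total varves = 2250 + 274 = 2524.
The tephra layer sits at varve 897 from the core base, so 2524 − 897 = 1627 varves formed after it.
Excluding 16 false varves: 1627 − 16 = 1611.
The varve at the sediment surface is 1910 CE, so the tephra layer dates to 1910 − 1611 = 299 CE.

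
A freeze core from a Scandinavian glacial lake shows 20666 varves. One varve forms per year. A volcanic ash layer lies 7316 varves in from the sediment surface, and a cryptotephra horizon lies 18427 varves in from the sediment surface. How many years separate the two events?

11111 yr

Separation: 18427 − 7316 = 11111 varves.
At one varve per year, 11111 years elapsed between them.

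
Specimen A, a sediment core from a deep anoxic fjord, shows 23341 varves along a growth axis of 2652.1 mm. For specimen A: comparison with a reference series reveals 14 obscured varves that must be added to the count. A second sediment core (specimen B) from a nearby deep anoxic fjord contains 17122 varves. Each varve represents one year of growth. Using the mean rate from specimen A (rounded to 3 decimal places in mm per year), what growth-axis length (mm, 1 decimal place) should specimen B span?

Specimen A: after corrections the count is 23341 + 14 = 23355 varves.
A: 2652.1 mm over 23355 years gives 2652.1 / 23355 ≈ 0.114 mm per year.
B's length ≈ 0.114 × 17122 = 1951.9 mm.

1951.9 mm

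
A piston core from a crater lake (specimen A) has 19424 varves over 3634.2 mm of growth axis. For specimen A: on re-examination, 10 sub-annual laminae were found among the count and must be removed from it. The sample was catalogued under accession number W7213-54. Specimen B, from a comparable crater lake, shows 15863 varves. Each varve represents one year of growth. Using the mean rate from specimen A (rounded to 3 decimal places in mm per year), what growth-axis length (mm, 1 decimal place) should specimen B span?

2966.4 mm

Specimen A: after corrections the count is 19424 − 10 = 19414 varves.
A: Extension rate ≈ 3634.2 / 19414 = 0.187 mm/yr.
Length of B = 0.187 × 15863 = 2966.4 mm.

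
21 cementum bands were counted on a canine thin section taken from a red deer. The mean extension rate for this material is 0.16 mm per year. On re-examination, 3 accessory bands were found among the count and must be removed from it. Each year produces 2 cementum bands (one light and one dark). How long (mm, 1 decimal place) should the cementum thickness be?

1.4 mm

After corrections the count is 21 − 3 = 18 cementum bands.
Dividing by 2 cementum bands per year: 18 / 2 = 9 years.
Length ≈ 0.16 × 9 = 1.4 mm.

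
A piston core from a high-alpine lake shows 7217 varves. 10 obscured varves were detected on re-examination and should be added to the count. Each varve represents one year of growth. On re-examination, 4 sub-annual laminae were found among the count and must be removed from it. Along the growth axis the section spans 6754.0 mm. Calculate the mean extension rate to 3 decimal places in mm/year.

True varve count = 7217 − 4 + 10 = 7223.
6754.0 mm over 7223 years gives 6754.0 / 7223 ≈ 0.935 mm/year.

0.935 mm/year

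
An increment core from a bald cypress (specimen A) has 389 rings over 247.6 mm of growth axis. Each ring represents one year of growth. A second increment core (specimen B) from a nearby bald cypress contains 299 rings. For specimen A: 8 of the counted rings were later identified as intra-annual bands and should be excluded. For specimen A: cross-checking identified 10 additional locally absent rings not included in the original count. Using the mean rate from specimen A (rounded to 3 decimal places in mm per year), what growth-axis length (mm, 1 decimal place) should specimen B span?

Specimen A: correcting the raw count gives 389 − 8 + 10 = 391 true rings.
A: Extension rate ≈ 247.6 / 391 = 0.633 mm per year.
For B, 0.633 mm/year × 299 years = 189.3 mm.

189.3 mm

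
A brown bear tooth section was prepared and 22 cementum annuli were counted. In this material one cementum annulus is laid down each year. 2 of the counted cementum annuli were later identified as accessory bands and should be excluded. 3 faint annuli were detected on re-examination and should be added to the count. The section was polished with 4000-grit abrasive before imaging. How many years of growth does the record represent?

23 years

Correcting the raw count gives 22 − 2 + 3 = 23 true cementum annuli.
One cementum annulus per year makes the duration 23 years.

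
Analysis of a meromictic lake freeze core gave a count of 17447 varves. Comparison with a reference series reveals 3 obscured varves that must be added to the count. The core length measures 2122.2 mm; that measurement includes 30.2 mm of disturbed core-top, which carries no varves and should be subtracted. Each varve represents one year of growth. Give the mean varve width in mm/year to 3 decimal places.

0.120 mm/year

After corrections the count is 17447 + 3 = 17450 varves.
Net length = 2122.2 − 30.2 = 2092.0 mm.
Extension rate ≈ 2092.0 / 17450 = 0.120 mm/year.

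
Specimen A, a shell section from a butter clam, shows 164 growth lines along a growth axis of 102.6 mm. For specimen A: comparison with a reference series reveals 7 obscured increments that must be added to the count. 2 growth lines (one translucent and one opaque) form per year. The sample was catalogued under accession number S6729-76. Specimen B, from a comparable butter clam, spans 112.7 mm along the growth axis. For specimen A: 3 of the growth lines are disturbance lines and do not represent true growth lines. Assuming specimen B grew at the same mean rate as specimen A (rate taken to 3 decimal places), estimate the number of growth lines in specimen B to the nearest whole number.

Specimen A: correcting the raw count gives 164 − 3 + 7 = 168 true growth lines.
Specimen A: with 2 growth lines per year, 168 / 2 = 84 years.
A: 102.6 mm over 84 years gives 102.6 / 84 ≈ 1.221 mm/yr.
Specimen B: 112.7 mm / 1.221 mm per year = 92.30 years; at 2 growth lines per year that is 92.30 × 2 ≈ 185 growth lines.

185 growth lines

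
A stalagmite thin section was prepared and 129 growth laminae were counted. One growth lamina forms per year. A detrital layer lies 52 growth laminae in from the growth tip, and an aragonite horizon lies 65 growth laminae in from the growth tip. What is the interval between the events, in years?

65 − 52 = 13 growth laminae lie between the two events.
At one growth lamina per year, 13 years elapsed between them.

13 years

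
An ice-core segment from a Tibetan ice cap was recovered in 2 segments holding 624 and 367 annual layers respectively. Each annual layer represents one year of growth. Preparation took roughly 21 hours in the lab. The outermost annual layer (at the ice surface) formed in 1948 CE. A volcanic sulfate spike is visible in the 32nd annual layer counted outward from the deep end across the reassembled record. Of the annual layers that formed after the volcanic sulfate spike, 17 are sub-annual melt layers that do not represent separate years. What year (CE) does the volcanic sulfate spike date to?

Total annual layers = 624 + 367 = 991.
The volcanic sulfate spike sits at annual layer 32 from the deep end, so 991 − 32 = 959 annual layers formed after it.
959 − 17 false = 942 true annual layers after the volcanic sulfate spike.
Counting back 942 years from 1948 CE places the volcanic sulfate spike in 1948 − 942 = 1006 CE.

1006 CE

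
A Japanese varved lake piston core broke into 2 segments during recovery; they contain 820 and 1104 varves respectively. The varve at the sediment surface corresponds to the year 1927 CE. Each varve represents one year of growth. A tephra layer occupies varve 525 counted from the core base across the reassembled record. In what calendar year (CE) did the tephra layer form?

528 CE

Total varves = 820 + 1104 = 1924.
1924 − 525 = 1399 varves lie beyond the tephra layer toward the sediment surface.
Counting back 1399 years from 1927 CE places the tephra layer in 1927 − 1399 = 528 CE.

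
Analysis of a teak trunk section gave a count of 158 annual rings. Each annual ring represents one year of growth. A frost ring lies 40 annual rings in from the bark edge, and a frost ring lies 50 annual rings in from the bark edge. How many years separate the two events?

The two markers are separated by 50 − 40 = 10 annual rings.
At one annual ring per year, 10 years elapsed between them.

10 yr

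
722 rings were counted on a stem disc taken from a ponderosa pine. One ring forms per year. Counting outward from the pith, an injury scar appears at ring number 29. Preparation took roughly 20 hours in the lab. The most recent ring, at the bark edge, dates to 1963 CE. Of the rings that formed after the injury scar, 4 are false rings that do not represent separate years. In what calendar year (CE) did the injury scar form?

1274 CE

Between ring 29 and the bark edge there are 722 − 29 = 693 rings.
Removing the 4 false rings leaves 693 − 4 = 689 true rings beyond the injury scar.
The ring at the bark edge is 1963 CE, so the injury scar dates to 1963 − 689 = 1274 CE.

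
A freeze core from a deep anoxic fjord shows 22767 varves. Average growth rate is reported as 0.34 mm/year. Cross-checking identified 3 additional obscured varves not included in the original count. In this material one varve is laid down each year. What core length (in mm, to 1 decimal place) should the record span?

After corrections the count is 22767 + 3 = 22770 varves.
22770 years at 0.34 mm/year gives 0.34 × 22770 = 7741.8 mm.

7741.8 mm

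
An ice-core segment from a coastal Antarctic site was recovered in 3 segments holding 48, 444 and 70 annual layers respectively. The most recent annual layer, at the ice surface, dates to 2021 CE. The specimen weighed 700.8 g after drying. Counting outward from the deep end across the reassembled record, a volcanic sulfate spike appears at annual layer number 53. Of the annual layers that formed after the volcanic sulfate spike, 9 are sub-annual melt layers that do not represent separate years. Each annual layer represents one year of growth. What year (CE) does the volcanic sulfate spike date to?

1521 CE

Total annual layers = 48 + 444 + 70 = 562.
Between annual layer 53 and the ice surface there are 562 − 53 = 509 annual layers.
509 − 9 false = 500 true annual layers after the volcanic sulfate spike.
Counting back 500 years from 2021 CE places the volcanic sulfate spike in 2021 − 500 = 1521 CE.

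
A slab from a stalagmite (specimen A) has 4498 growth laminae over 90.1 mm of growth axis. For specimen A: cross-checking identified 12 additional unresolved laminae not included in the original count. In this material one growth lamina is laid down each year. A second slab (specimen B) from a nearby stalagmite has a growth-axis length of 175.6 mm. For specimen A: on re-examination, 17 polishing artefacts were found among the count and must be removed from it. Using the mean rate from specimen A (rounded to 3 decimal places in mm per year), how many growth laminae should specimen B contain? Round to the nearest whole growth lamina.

8780 growth laminae

Specimen A: correcting the raw count gives 4498 − 17 + 12 = 4493 true growth laminae.
A: Extension rate ≈ 90.1 / 4493 = 0.020 mm/yr.
Specimen B: 175.6 mm / 0.020 mm per year = 8780.00 years ≈ 8780 growth laminae.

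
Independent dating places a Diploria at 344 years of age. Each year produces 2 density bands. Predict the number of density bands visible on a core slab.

688 density bands

344 years at 2 density bands per year gives 344 × 2 = 688 density bands.
So 688 density bands should be present.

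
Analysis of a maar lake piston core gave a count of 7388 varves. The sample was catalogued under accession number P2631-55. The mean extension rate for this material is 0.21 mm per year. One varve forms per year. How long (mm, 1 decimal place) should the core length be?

1551.5 mm

7388 years of growth are recorded.
Length ≈ 0.21 × 7388 = 1551.5 mm.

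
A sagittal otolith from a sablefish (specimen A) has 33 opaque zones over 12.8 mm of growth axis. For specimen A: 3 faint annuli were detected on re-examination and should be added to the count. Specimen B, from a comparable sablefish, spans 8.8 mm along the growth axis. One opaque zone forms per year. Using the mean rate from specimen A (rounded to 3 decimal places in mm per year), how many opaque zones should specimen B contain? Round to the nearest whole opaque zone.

Specimen A: correcting the raw count gives 33 + 3 = 36 true opaque zones.
A: Extension rate ≈ 12.8 / 36 = 0.356 mm per year.
B spans 8.8 / 0.356 = 24.72 years ≈ 25 opaque zones.

25 opaque zones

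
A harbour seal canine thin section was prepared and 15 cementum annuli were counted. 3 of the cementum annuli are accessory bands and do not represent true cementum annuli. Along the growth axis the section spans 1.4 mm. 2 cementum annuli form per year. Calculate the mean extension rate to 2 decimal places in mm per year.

True cementum annulus count = 15 − 3 = 12.
Dividing by 2 cementum annuli per year: 12 / 2 = 6 years.
Mean rate = 1.4 mm / 6 years ≈ 0.23 mm per year.

0.23 mm per year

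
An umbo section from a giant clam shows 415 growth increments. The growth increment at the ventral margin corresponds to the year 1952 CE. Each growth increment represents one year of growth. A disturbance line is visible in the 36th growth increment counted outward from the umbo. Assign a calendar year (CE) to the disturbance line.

1573 CE

415 − 36 = 379 growth increments lie beyond the disturbance line toward the ventral margin.
Counting back 379 years from 1952 CE places the disturbance line in 1952 − 379 = 1573 CE.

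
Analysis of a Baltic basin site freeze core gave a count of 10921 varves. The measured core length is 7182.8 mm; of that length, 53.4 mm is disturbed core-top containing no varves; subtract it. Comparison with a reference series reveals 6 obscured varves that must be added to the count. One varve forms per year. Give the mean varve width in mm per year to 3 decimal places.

0.652 mm per year

True varve count = 10921 + 6 = 10927.
Removing the 53.4 mm offcut leaves 7182.8 − 53.4 = 7129.4 mm.
7129.4 mm over 10927 years gives 7129.4 / 10927 ≈ 0.652 mm per year.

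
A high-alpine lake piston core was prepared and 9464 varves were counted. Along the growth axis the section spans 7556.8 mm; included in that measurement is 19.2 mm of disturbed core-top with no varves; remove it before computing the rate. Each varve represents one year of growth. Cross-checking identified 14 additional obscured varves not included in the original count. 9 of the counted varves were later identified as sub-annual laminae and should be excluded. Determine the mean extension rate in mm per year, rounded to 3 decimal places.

0.796 mm per year

After corrections the count is 9464 − 9 + 14 = 9469 varves.
Net length = 7556.8 − 19.2 = 7537.6 mm.
Mean rate = 7537.6 mm / 9469 years ≈ 0.796 mm per year.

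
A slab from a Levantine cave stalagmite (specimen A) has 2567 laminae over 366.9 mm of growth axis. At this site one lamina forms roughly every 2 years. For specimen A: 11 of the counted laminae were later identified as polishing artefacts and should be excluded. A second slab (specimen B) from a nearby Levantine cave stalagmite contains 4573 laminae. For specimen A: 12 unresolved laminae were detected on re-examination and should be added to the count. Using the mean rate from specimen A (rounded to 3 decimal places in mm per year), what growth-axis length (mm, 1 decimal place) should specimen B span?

649.4 mm

Specimen A: after corrections the count is 2567 − 11 + 12 = 2568 laminae.
Specimen A: at 2 years per lamina, 2568 × 2 = 5136 years.
A: Extension rate ≈ 366.9 / 5136 = 0.071 mm per year.
Specimen B: 4573 laminae at 2 years each span 4573 × 2 = 9146 years. B's length ≈ 0.071 × 9146 = 649.4 mm.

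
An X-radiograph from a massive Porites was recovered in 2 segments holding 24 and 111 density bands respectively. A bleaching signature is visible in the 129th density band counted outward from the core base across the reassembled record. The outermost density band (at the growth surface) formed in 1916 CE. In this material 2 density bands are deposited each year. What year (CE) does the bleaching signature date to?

1913 CE

Total density bands = 24 + 111 = 135.
Between density band 129 and the growth surface there are 135 − 129 = 6 density bands.
Dividing by 2 density bands per year: 6 / 2 = 3 years.
1916 − 3 = 1913 CE.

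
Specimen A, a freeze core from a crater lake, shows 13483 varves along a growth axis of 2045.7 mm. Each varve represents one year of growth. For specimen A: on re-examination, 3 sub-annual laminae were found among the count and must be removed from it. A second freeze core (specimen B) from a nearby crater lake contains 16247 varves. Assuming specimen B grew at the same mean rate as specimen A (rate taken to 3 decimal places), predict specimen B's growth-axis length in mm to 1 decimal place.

2469.5 mm

Specimen A: correcting the raw count gives 13483 − 3 = 13480 true varves.
A: 2045.7 mm over 13480 years gives 2045.7 / 13480 ≈ 0.152 mm/year.
Length of B = 0.152 × 16247 = 2469.5 mm.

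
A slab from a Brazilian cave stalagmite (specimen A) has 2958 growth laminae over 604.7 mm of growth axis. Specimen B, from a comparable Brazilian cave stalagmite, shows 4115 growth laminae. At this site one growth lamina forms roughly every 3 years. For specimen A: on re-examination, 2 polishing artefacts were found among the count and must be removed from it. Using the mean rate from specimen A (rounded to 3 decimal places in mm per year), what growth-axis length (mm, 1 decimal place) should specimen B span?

839.5 mm

Specimen A: true growth lamina count = 2958 − 2 = 2956.
Specimen A: multiplying by 3 years per growth lamina: 2956 × 3 = 8868 years.
A: Extension rate ≈ 604.7 / 8868 = 0.068 mm per year.
Specimen B: 4115 growth laminae at 3 years each span 4115 × 3 = 12345 years. Length of B = 0.068 × 12345 = 839.5 mm.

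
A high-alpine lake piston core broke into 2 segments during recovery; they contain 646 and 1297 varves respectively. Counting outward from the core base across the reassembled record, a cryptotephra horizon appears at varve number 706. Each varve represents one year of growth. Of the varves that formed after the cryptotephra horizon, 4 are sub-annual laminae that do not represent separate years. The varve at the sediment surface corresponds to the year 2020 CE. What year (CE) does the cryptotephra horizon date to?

787 CE

Total varves = 646 + 1297 = 1943.
The cryptotephra horizon sits at varve 706 from the core base, so 1943 − 706 = 1237 varves formed after it.
1237 − 4 false = 1233 true varves after the cryptotephra horizon.
Counting back 1233 years from 2020 CE places the cryptotephra horizon in 2020 − 1233 = 787 CE.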